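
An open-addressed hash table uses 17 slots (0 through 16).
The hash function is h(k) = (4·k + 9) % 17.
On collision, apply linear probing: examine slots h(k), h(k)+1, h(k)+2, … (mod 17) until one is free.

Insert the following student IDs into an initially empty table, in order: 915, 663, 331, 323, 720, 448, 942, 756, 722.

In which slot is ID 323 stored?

Insert 915: h=14, slot 14 empty → index 14.
Insert 663: h=9, slot 9 empty → index 9.
Insert 331: h=7, slot 7 empty → index 7.
Insert 323: h=9, slot 9 occupied → index 10.
Insert 720: h=16, slot 16 empty → index 16.
Insert 448: h=16, slot 16 occupied → index 0.
Insert 942: h=3, slot 3 empty → index 3.
Insert 756: h=7, slot 7 occupied → index 8.
Insert 722: h=7, slots 7,8,9,10 occupied → index 11.
Table: [448, ., ., 942, ., ., ., 331, 756, 663, 323, 722, ., ., 915, ., 720]

10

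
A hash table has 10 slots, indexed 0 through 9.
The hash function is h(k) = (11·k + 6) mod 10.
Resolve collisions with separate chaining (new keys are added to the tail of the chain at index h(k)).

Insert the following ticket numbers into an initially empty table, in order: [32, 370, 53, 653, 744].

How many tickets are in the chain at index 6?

1

Insert 32: h=8, bucket 8 empty -> new chain.
Insert 370: h=6, bucket 6 empty -> new chain.
Insert 53: h=9, bucket 9 empty -> new chain.
Insert 653: h=9, bucket 9 nonempty -> append to chain.
Insert 744: h=0, bucket 0 empty -> new chain.
Final buckets:
0: 744
1: _
2: _
3: _
4: _
5: _
6: 370
7: _
8: 32
9: 53 -> 653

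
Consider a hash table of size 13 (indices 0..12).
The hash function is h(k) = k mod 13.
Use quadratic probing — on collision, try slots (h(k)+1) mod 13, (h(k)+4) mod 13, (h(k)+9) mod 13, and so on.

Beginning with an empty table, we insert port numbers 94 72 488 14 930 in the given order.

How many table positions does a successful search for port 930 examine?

94: h=3 → slot 3
72: h=7 → slot 7
488: h=7, probe 7,8 → slot 8
14: h=1 → slot 1
930: h=7, probe 7,8,11 → slot 11
Table: [—, 14, —, 94, —, —, —, 72, 488, —, —, 930, —]
Lookup 930: h=7, probe 7,8,11 → found at 11.

3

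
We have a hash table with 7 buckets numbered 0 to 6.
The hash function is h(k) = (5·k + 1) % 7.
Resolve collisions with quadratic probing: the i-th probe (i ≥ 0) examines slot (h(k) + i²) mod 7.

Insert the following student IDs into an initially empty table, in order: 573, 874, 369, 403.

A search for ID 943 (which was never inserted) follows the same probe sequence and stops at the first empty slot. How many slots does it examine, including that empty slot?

573 hashes to 3; slot 3 is free -> place at 3.
874 hashes to 3; 3 taken -> place at 4.
369 hashes to 5; slot 5 is free -> place at 5.
403 hashes to 0; slot 0 is free -> place at 0.
Table: [403, ∅, ∅, 573, 874, 369, ∅]
Lookup 943: h=5, probe 5,6 → slot 6 empty, not found.

2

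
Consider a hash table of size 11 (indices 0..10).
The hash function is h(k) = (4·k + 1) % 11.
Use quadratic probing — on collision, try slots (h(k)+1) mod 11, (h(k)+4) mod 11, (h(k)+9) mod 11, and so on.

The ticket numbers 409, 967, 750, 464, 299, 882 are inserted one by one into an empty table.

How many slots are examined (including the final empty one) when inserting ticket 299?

4

409: h=9 => slot 9
967: h=8 => slot 8
750: h=9, probe 9,10 => slot 10
464: h=9, probe 9,10,2 => slot 2
299: h=9, probe 9,10,2,7 => slot 7
882: h=9, probe 9,10,2,7,3 => slot 3
Table: [-, -, 464, 882, -, -, -, 299, 967, 409, 750]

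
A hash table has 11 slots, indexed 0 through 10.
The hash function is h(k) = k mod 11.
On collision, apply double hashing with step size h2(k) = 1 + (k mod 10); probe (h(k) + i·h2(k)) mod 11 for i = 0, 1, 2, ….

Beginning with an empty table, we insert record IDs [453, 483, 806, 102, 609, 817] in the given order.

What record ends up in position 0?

453 hashes to 2; slot 2 is free => place at 2.
483 hashes to 10; slot 10 is free => place at 10.
806 hashes to 3; slot 3 is free => place at 3.
102 hashes to 3, h2=3; 3 taken => place at 6.
609 hashes to 4; slot 4 is free => place at 4.
817 hashes to 3, h2=8; 3 taken => place at 0.
Table: [817, _, 453, 806, 609, _, 102, _, _, _, 483]

817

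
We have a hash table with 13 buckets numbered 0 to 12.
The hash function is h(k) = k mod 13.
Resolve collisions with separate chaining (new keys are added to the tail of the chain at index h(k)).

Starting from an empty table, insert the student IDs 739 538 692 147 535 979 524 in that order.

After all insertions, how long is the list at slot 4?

Insert 739: h=11, bucket 11 empty -> new chain.
Insert 538: h=5, bucket 5 empty -> new chain.
Insert 692: h=3, bucket 3 empty -> new chain.
Insert 147: h=4, bucket 4 empty -> new chain.
Insert 535: h=2, bucket 2 empty -> new chain.
Insert 979: h=4, bucket 4 nonempty -> append to chain.
Insert 524: h=4, bucket 4 nonempty -> append to chain.
Final buckets:
0: -
1: -
2: 535
3: 692
4: 147 -> 979 -> 524
5: 538
6: -
7: -
8: -
9: -
10: -
11: 739
12: -

3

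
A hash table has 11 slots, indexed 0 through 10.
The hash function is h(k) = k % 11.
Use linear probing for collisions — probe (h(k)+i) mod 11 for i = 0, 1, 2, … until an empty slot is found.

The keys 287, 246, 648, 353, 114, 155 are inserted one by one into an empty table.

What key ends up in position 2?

287 hashes to 1; slot 1 is free → place at 1.
246 hashes to 4; slot 4 is free → place at 4.
648 hashes to 10; slot 10 is free → place at 10.
353 hashes to 1; 1 taken → place at 2.
114 hashes to 4; 4 taken → place at 5.
155 hashes to 1; 1,2 taken → place at 3.
Table: [_, 287, 353, 155, 246, 114, _, _, _, _, 648]

353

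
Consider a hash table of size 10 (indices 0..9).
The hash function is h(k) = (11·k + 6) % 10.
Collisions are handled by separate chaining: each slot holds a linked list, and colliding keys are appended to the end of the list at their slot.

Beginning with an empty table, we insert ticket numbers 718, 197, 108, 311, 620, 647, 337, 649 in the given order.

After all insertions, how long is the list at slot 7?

1

Insert 718: h=4, bucket 4 empty -> new chain.
Insert 197: h=3, bucket 3 empty -> new chain.
Insert 108: h=4, bucket 4 nonempty -> append to chain.
Insert 311: h=7, bucket 7 empty -> new chain.
Insert 620: h=6, bucket 6 empty -> new chain.
Insert 647: h=3, bucket 3 nonempty -> append to chain.
Insert 337: h=3, bucket 3 nonempty -> append to chain.
Insert 649: h=5, bucket 5 empty -> new chain.
Final buckets:
0: ∅
1: ∅
2: ∅
3: 197 -> 647 -> 337
4: 718 -> 108
5: 649
6: 620
7: 311
8: ∅
9: ∅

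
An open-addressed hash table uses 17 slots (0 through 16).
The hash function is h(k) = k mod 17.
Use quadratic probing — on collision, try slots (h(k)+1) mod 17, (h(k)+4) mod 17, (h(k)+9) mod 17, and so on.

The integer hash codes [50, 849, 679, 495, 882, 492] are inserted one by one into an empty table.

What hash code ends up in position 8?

492

50 hashes to 16; slot 16 is free → place at 16.
849 hashes to 16; 16 taken → place at 0.
679 hashes to 16; 16,0 taken → place at 3.
495 hashes to 2; slot 2 is free → place at 2.
882 hashes to 15; slot 15 is free → place at 15.
492 hashes to 16; 16,0,3 taken → place at 8.
Table: [849, -, 495, 679, -, -, -, -, 492, -, -, -, -, -, -, 882, 50]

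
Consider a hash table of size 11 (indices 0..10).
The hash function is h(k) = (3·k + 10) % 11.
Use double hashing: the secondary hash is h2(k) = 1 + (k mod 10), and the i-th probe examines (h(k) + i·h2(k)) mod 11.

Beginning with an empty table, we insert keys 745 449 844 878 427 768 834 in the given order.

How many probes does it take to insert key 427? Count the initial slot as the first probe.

745: h=1 → slot 1
449: h=4 → slot 4
844: h=1, h2=5, probe 1,6 → slot 6
878: h=4, h2=9, probe 4,2 → slot 2
427: h=4, h2=8, probe 4,1,9 → slot 9
768: h=4, h2=9, probe 4,2,0 → slot 0
834: h=4, h2=5, probe 4,9,3 → slot 3
Table: [768, 745, 878, 834, 449, —, 844, —, —, 427, —]

3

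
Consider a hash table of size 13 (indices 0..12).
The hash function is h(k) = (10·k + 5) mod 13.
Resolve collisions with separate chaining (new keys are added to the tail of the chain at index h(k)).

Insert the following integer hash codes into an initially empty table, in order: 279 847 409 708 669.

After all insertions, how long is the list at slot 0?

279 → bucket 0
847 → bucket 12
409 → bucket 0 (collision)
708 → bucket 0 (collision)
669 → bucket 0 (collision)
Final buckets:
0: 279 -> 409 -> 708 -> 669
1: _
2: _
3: _
4: _
5: _
6: _
7: _
8: _
9: _
10: _
11: _
12: 847

4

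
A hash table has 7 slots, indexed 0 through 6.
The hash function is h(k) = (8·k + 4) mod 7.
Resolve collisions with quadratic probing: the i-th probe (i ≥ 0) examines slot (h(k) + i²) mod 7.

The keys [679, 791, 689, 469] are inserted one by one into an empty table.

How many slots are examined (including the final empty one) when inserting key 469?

3

679 hashes to 4; slot 4 is free → place at 4.
791 hashes to 4; 4 taken → place at 5.
689 hashes to 0; slot 0 is free → place at 0.
469 hashes to 4; 4,5 taken → place at 1.
Table: [689, 469, _, _, 679, 791, _]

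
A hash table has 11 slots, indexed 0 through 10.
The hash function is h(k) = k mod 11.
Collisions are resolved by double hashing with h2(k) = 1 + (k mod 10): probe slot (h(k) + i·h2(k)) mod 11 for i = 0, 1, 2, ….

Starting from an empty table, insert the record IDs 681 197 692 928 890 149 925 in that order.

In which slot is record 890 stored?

0

Insert 681: h=10, slot 10 empty -> index 10.
Insert 197: h=10, h2=8, slot 10 occupied -> index 7.
Insert 692: h=10, h2=3, slot 10 occupied -> index 2.
Insert 928: h=4, slot 4 empty -> index 4.
Insert 890: h=10, h2=1, slot 10 occupied -> index 0.
Insert 149: h=6, slot 6 empty -> index 6.
Insert 925: h=1, slot 1 empty -> index 1.
Table: [890, 925, 692, _, 928, _, 149, 197, _, _, 681]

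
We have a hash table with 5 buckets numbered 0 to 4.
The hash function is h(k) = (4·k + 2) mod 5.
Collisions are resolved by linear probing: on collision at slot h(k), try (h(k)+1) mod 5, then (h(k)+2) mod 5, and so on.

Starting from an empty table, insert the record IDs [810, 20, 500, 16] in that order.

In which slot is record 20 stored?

3

Insert 810: h=2, slot 2 empty → index 2.
Insert 20: h=2, slot 2 occupied → index 3.
Insert 500: h=2, slots 2,3 occupied → index 4.
Insert 16: h=1, slot 1 empty → index 1.
Table: [∅, 16, 810, 20, 500]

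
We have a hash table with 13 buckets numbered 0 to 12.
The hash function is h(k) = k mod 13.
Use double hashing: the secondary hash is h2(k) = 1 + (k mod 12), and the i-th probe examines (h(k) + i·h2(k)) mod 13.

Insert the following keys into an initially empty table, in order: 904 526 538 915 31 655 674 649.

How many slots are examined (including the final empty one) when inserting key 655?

3

904 hashes to 7; slot 7 is free => place at 7.
526 hashes to 6; slot 6 is free => place at 6.
538 hashes to 5; slot 5 is free => place at 5.
915 hashes to 5, h2=4; 5 taken => place at 9.
31 hashes to 5, h2=8; 5 taken => place at 0.
655 hashes to 5, h2=8; 5,0 taken => place at 8.
674 hashes to 11; slot 11 is free => place at 11.
649 hashes to 12; slot 12 is free => place at 12.
Table: [31, —, —, —, —, 538, 526, 904, 655, 915, —, 674, 649]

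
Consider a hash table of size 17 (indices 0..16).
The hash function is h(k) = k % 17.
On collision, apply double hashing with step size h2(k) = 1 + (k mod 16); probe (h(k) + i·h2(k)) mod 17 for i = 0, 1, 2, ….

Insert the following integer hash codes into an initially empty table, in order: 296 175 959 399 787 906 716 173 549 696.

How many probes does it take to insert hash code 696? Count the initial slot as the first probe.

Insert 296: h=7, slot 7 empty → index 7.
Insert 175: h=5, slot 5 empty → index 5.
Insert 959: h=7, h2=16, slot 7 occupied → index 6.
Insert 399: h=8, slot 8 empty → index 8.
Insert 787: h=5, h2=4, slot 5 occupied → index 9.
Insert 906: h=5, h2=11, slot 5 occupied → index 16.
Insert 716: h=2, slot 2 empty → index 2.
Insert 173: h=3, slot 3 empty → index 3.
Insert 549: h=5, h2=6, slot 5 occupied → index 11.
Insert 696: h=16, h2=9, slots 16,8 occupied → index 0.
Table: [696, _, 716, 173, _, 175, 959, 296, 399, 787, _, 549, _, _, _, _, 906]

3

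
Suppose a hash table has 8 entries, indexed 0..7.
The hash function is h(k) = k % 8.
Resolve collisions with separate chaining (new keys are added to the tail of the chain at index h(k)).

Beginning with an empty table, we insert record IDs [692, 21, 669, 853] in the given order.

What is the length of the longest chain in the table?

3

Insert 692: h=4, bucket 4 empty → new chain.
Insert 21: h=5, bucket 5 empty → new chain.
Insert 669: h=5, bucket 5 nonempty → append to chain.
Insert 853: h=5, bucket 5 nonempty → append to chain.
Final buckets:
0: _
1: _
2: _
3: _
4: 692
5: 21 -> 669 -> 853
6: _
7: _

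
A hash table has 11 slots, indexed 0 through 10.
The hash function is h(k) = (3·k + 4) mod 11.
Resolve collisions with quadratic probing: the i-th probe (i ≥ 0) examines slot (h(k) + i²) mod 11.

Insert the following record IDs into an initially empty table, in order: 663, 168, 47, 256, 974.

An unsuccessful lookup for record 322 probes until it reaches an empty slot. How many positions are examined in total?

Insert 663: h=2, slot 2 empty -> index 2.
Insert 168: h=2, slot 2 occupied -> index 3.
Insert 47: h=2, slots 2,3 occupied -> index 6.
Insert 256: h=2, slots 2,3,6 occupied -> index 0.
Insert 974: h=0, slot 0 occupied -> index 1.
Table: [256, 974, 663, 168, _, _, 47, _, _, _, _]
Lookup 322: h=2, probe 2,3,6,0,7 → slot 7 empty, not found.

5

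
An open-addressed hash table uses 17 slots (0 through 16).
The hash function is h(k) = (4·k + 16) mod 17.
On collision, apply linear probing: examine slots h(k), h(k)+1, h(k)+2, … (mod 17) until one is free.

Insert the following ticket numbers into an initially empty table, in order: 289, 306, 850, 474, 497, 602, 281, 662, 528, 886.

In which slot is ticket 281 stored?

Insert 289: h=16, slot 16 empty -> index 16.
Insert 306: h=16, slot 16 occupied -> index 0.
Insert 850: h=16, slots 16,0 occupied -> index 1.
Insert 474: h=8, slot 8 empty -> index 8.
Insert 497: h=15, slot 15 empty -> index 15.
Insert 602: h=10, slot 10 empty -> index 10.
Insert 281: h=1, slot 1 occupied -> index 2.
Insert 662: h=12, slot 12 empty -> index 12.
Insert 528: h=3, slot 3 empty -> index 3.
Insert 886: h=7, slot 7 empty -> index 7.
Table: [306, 850, 281, 528, _, _, _, 886, 474, _, 602, _, 662, _, _, 497, 289]

2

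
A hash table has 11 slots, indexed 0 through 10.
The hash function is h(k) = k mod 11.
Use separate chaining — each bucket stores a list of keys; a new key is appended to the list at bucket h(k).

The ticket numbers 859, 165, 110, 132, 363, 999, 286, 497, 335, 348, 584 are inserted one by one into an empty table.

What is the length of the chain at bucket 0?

Insert 859: h=1, bucket 1 empty → new chain.
Insert 165: h=0, bucket 0 empty → new chain.
Insert 110: h=0, bucket 0 nonempty → append to chain.
Insert 132: h=0, bucket 0 nonempty → append to chain.
Insert 363: h=0, bucket 0 nonempty → append to chain.
Insert 999: h=9, bucket 9 empty → new chain.
Insert 286: h=0, bucket 0 nonempty → append to chain.
Insert 497: h=2, bucket 2 empty → new chain.
Insert 335: h=5, bucket 5 empty → new chain.
Insert 348: h=7, bucket 7 empty → new chain.
Insert 584: h=1, bucket 1 nonempty → append to chain.
Final buckets:
0: 165 -> 110 -> 132 -> 363 -> 286
1: 859 -> 584
2: 497
3: _
4: _
5: 335
6: _
7: 348
8: _
9: 999
10: _

5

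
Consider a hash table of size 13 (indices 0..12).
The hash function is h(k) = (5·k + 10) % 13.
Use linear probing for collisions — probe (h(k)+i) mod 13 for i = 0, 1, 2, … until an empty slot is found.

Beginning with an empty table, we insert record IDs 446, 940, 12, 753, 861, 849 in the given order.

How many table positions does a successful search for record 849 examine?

446 hashes to 4; slot 4 is free -> place at 4.
940 hashes to 4; 4 taken -> place at 5.
12 hashes to 5; 5 taken -> place at 6.
753 hashes to 5; 5,6 taken -> place at 7.
861 hashes to 12; slot 12 is free -> place at 12.
849 hashes to 4; 4,5,6,7 taken -> place at 8.
Table: [., ., ., ., 446, 940, 12, 753, 849, ., ., ., 861]
Lookup 849: h=4, probe 4,5,6,7,8 → found at 8.

5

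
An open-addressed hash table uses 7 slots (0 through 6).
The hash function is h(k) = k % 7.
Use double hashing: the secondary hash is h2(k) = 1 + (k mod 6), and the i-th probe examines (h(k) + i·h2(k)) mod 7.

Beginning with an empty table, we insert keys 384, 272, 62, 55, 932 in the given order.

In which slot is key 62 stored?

Insert 384: h=6, slot 6 empty => index 6.
Insert 272: h=6, h2=3, slot 6 occupied => index 2.
Insert 62: h=6, h2=3, slots 6,2 occupied => index 5.
Insert 55: h=6, h2=2, slot 6 occupied => index 1.
Insert 932: h=1, h2=3, slot 1 occupied => index 4.
Table: [—, 55, 272, —, 932, 62, 384]

5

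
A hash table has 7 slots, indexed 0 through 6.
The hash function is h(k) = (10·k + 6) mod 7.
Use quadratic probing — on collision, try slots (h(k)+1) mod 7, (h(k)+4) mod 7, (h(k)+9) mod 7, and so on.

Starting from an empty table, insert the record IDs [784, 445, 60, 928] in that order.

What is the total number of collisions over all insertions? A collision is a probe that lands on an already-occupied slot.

3

784 hashes to 6; slot 6 is free → place at 6.
445 hashes to 4; slot 4 is free → place at 4.
60 hashes to 4; 4 taken → place at 5.
928 hashes to 4; 4,5 taken → place at 1.
Table: [-, 928, -, -, 445, 60, 784]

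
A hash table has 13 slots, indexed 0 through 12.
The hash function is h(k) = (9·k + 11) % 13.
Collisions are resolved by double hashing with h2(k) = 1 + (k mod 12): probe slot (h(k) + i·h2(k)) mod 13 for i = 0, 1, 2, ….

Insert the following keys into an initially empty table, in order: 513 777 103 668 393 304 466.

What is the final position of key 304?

9

513: h=0 => slot 0
777: h=10 => slot 10
103: h=2 => slot 2
668: h=4 => slot 4
393: h=12 => slot 12
304: h=4, h2=5, probe 4,9 => slot 9
466: h=6 => slot 6
Table: [513, ∅, 103, ∅, 668, ∅, 466, ∅, ∅, 304, 777, ∅, 393]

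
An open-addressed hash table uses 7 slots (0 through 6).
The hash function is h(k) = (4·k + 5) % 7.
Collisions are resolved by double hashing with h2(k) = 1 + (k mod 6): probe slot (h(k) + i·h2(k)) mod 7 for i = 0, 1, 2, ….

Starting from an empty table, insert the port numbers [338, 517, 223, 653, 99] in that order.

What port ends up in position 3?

338: h=6 → slot 6
517: h=1 → slot 1
223: h=1, h2=2, probe 1,3 → slot 3
653: h=6, h2=6, probe 6,5 → slot 5
99: h=2 → slot 2
Table: [_, 517, 99, 223, _, 653, 338]

223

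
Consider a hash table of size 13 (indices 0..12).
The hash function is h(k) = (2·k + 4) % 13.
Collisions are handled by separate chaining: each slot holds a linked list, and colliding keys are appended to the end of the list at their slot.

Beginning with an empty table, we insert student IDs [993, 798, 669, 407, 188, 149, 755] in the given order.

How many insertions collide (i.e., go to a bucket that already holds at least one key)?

993 -> bucket 1
798 -> bucket 1 (collision)
669 -> bucket 3
407 -> bucket 12
188 -> bucket 3 (collision)
149 -> bucket 3 (collision)
755 -> bucket 6
Final buckets:
0: _
1: 993 -> 798
2: _
3: 669 -> 188 -> 149
4: _
5: _
6: 755
7: _
8: _
9: _
10: _
11: _
12: 407

3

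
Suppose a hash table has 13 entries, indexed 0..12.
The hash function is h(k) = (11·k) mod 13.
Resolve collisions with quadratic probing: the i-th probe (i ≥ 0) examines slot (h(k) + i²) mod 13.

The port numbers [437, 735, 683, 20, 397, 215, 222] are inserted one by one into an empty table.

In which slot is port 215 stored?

437: h=10 => slot 10
735: h=12 => slot 12
683: h=12, probe 12,0 => slot 0
20: h=12, probe 12,0,3 => slot 3
397: h=12, probe 12,0,3,8 => slot 8
215: h=12, probe 12,0,3,8,2 => slot 2
222: h=11 => slot 11
Table: [683, _, 215, 20, _, _, _, _, 397, _, 437, 222, 735]

2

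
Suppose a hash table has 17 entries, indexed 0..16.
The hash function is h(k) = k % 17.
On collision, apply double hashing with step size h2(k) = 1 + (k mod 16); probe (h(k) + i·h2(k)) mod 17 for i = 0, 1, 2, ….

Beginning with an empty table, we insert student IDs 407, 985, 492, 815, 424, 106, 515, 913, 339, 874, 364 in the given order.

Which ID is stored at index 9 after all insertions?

Insert 407: h=16, slot 16 empty -> index 16.
Insert 985: h=16, h2=10, slot 16 occupied -> index 9.
Insert 492: h=16, h2=13, slot 16 occupied -> index 12.
Insert 815: h=16, h2=16, slot 16 occupied -> index 15.
Insert 424: h=16, h2=9, slot 16 occupied -> index 8.
Insert 106: h=4, slot 4 empty -> index 4.
Insert 515: h=5, slot 5 empty -> index 5.
Insert 913: h=12, h2=2, slot 12 occupied -> index 14.
Insert 339: h=16, h2=4, slot 16 occupied -> index 3.
Insert 874: h=7, slot 7 empty -> index 7.
Insert 364: h=7, h2=13, slots 7,3,16,12,8,4 occupied -> index 0.
Table: [364, —, —, 339, 106, 515, —, 874, 424, 985, —, —, 492, —, 913, 815, 407]

985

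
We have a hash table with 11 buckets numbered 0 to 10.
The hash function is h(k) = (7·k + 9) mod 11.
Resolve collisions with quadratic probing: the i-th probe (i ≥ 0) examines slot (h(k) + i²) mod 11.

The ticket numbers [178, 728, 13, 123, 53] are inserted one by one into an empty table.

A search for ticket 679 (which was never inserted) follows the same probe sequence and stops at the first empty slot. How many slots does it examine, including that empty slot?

Insert 178: h=1, slot 1 empty -> index 1.
Insert 728: h=1, slot 1 occupied -> index 2.
Insert 13: h=1, slots 1,2 occupied -> index 5.
Insert 123: h=1, slots 1,2,5 occupied -> index 10.
Insert 53: h=6, slot 6 empty -> index 6.
Table: [_, 178, 728, _, _, 13, 53, _, _, _, 123]
Lookup 679: h=10, probe 10,0 → slot 0 empty, not found.

2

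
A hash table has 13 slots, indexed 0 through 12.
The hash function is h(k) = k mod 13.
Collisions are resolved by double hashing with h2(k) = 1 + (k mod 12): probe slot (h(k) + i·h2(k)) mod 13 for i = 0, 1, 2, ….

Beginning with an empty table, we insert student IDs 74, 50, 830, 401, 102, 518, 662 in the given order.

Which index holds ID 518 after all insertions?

74 hashes to 9; slot 9 is free → place at 9.
50 hashes to 11; slot 11 is free → place at 11.
830 hashes to 11, h2=3; 11 taken → place at 1.
401 hashes to 11, h2=6; 11 taken → place at 4.
102 hashes to 11, h2=7; 11 taken → place at 5.
518 hashes to 11, h2=3; 11,1,4 taken → place at 7.
662 hashes to 12; slot 12 is free → place at 12.
Table: [-, 830, -, -, 401, 102, -, 518, -, 74, -, 50, 662]

7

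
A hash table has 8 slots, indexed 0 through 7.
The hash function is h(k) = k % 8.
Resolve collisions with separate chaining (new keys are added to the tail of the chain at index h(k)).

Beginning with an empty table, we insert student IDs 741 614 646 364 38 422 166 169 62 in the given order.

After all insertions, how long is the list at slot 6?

6

Insert 741: h=5, bucket 5 empty → new chain.
Insert 614: h=6, bucket 6 empty → new chain.
Insert 646: h=6, bucket 6 nonempty → append to chain.
Insert 364: h=4, bucket 4 empty → new chain.
Insert 38: h=6, bucket 6 nonempty → append to chain.
Insert 422: h=6, bucket 6 nonempty → append to chain.
Insert 166: h=6, bucket 6 nonempty → append to chain.
Insert 169: h=1, bucket 1 empty → new chain.
Insert 62: h=6, bucket 6 nonempty → append to chain.
Final buckets:
0: —
1: 169
2: —
3: —
4: 364
5: 741
6: 614 -> 646 -> 38 -> 422 -> 166 -> 62
7: —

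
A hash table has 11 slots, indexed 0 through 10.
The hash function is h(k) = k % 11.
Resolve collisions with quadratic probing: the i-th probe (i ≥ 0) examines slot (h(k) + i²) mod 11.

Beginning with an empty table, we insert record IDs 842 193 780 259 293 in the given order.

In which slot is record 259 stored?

4

842 hashes to 6; slot 6 is free → place at 6.
193 hashes to 6; 6 taken → place at 7.
780 hashes to 10; slot 10 is free → place at 10.
259 hashes to 6; 6,7,10 taken → place at 4.
293 hashes to 7; 7 taken → place at 8.
Table: [∅, ∅, ∅, ∅, 259, ∅, 842, 193, 293, ∅, 780]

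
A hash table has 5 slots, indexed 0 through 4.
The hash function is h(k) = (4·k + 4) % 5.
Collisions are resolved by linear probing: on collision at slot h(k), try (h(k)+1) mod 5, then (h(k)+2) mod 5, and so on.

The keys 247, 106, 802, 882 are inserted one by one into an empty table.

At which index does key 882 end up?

0

Insert 247: h=2, slot 2 empty → index 2.
Insert 106: h=3, slot 3 empty → index 3.
Insert 802: h=2, slots 2,3 occupied → index 4.
Insert 882: h=2, slots 2,3,4 occupied → index 0.
Table: [882, ∅, 247, 106, 802]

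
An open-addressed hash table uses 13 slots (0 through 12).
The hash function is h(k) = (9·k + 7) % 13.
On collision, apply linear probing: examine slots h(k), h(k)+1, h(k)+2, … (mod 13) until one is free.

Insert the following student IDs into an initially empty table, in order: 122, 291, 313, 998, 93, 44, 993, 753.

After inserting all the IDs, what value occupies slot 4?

993

122 hashes to 0; slot 0 is free -> place at 0.
291 hashes to 0; 0 taken -> place at 1.
313 hashes to 3; slot 3 is free -> place at 3.
998 hashes to 6; slot 6 is free -> place at 6.
93 hashes to 12; slot 12 is free -> place at 12.
44 hashes to 0; 0,1 taken -> place at 2.
993 hashes to 0; 0,1,2,3 taken -> place at 4.
753 hashes to 11; slot 11 is free -> place at 11.
Table: [122, 291, 44, 313, 993, ∅, 998, ∅, ∅, ∅, ∅, 753, 93]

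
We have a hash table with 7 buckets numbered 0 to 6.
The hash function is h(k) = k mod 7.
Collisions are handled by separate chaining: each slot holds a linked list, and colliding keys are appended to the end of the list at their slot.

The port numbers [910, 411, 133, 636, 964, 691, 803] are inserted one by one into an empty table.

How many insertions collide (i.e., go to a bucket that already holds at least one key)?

4

910 → bucket 0
411 → bucket 5
133 → bucket 0 (collision)
636 → bucket 6
964 → bucket 5 (collision)
691 → bucket 5 (collision)
803 → bucket 5 (collision)
Final buckets:
0: 910 -> 133
1: -
2: -
3: -
4: -
5: 411 -> 964 -> 691 -> 803
6: 636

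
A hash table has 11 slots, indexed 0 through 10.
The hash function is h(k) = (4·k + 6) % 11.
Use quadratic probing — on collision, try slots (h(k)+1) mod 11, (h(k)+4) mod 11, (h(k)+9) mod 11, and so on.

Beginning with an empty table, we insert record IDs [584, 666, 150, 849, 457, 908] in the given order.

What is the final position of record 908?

6

584 hashes to 10; slot 10 is free -> place at 10.
666 hashes to 8; slot 8 is free -> place at 8.
150 hashes to 1; slot 1 is free -> place at 1.
849 hashes to 3; slot 3 is free -> place at 3.
457 hashes to 8; 8 taken -> place at 9.
908 hashes to 8; 8,9,1 taken -> place at 6.
Table: [_, 150, _, 849, _, _, 908, _, 666, 457, 584]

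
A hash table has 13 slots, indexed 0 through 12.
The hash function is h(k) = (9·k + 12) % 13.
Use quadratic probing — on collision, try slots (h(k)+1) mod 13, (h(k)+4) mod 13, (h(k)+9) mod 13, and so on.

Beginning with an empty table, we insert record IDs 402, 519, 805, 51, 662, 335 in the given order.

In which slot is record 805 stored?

7

Insert 402: h=3, slot 3 empty → index 3.
Insert 519: h=3, slot 3 occupied → index 4.
Insert 805: h=3, slots 3,4 occupied → index 7.
Insert 51: h=3, slots 3,4,7 occupied → index 12.
Insert 662: h=3, slots 3,4,7,12 occupied → index 6.
Insert 335: h=11, slot 11 empty → index 11.
Table: [—, —, —, 402, 519, —, 662, 805, —, —, —, 335, 51]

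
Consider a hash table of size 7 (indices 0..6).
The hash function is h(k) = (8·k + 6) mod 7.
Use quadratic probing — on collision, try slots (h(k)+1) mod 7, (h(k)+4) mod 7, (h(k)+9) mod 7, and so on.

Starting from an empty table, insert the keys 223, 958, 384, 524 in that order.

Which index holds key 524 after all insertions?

223 hashes to 5; slot 5 is free => place at 5.
958 hashes to 5; 5 taken => place at 6.
384 hashes to 5; 5,6 taken => place at 2.
524 hashes to 5; 5,6,2 taken => place at 0.
Table: [524, _, 384, _, _, 223, 958]

0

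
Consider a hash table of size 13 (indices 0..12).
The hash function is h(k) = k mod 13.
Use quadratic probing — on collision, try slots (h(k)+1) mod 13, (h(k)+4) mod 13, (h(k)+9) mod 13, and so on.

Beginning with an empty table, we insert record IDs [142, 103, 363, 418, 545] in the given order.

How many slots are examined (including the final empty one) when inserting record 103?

142 hashes to 12; slot 12 is free => place at 12.
103 hashes to 12; 12 taken => place at 0.
363 hashes to 12; 12,0 taken => place at 3.
418 hashes to 2; slot 2 is free => place at 2.
545 hashes to 12; 12,0,3 taken => place at 8.
Table: [103, _, 418, 363, _, _, _, _, 545, _, _, _, 142]

2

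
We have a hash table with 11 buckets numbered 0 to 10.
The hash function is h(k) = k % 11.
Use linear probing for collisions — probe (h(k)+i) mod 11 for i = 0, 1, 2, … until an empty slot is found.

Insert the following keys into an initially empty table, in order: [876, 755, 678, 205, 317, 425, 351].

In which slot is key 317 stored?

0

Insert 876: h=7, slot 7 empty → index 7.
Insert 755: h=7, slot 7 occupied → index 8.
Insert 678: h=7, slots 7,8 occupied → index 9.
Insert 205: h=7, slots 7,8,9 occupied → index 10.
Insert 317: h=9, slots 9,10 occupied → index 0.
Insert 425: h=7, slots 7,8,9,10,0 occupied → index 1.
Insert 351: h=10, slots 10,0,1 occupied → index 2.
Table: [317, 425, 351, —, —, —, —, 876, 755, 678, 205]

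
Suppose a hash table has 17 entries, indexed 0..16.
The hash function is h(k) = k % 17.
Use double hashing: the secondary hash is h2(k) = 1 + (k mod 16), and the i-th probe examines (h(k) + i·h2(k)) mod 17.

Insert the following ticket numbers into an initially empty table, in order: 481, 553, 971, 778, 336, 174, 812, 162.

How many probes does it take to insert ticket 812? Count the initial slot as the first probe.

481 hashes to 5; slot 5 is free => place at 5.
553 hashes to 9; slot 9 is free => place at 9.
971 hashes to 2; slot 2 is free => place at 2.
778 hashes to 13; slot 13 is free => place at 13.
336 hashes to 13, h2=1; 13 taken => place at 14.
174 hashes to 4; slot 4 is free => place at 4.
812 hashes to 13, h2=13; 13,9,5 taken => place at 1.
162 hashes to 9, h2=3; 9 taken => place at 12.
Table: [., 812, 971, ., 174, 481, ., ., ., 553, ., ., 162, 778, 336, ., .]

4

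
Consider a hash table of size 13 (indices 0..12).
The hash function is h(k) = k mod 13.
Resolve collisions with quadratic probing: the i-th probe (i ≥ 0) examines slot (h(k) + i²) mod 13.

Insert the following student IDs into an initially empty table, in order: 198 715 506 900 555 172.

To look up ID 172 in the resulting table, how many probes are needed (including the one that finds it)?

3

198 hashes to 3; slot 3 is free => place at 3.
715 hashes to 0; slot 0 is free => place at 0.
506 hashes to 12; slot 12 is free => place at 12.
900 hashes to 3; 3 taken => place at 4.
555 hashes to 9; slot 9 is free => place at 9.
172 hashes to 3; 3,4 taken => place at 7.
Table: [715, _, _, 198, 900, _, _, 172, _, 555, _, _, 506]
Lookup 172: h=3, probe 3,4,7 → found at 7.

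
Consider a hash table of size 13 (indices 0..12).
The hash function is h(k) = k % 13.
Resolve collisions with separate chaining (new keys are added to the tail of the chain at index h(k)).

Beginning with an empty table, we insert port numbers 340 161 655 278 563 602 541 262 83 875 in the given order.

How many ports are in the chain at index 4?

340 → bucket 2
161 → bucket 5
655 → bucket 5 (collision)
278 → bucket 5 (collision)
563 → bucket 4
602 → bucket 4 (collision)
541 → bucket 8
262 → bucket 2 (collision)
83 → bucket 5 (collision)
875 → bucket 4 (collision)
Final buckets:
0: -
1: -
2: 340 -> 262
3: -
4: 563 -> 602 -> 875
5: 161 -> 655 -> 278 -> 83
6: -
7: -
8: 541
9: -
10: -
11: -
12: -

3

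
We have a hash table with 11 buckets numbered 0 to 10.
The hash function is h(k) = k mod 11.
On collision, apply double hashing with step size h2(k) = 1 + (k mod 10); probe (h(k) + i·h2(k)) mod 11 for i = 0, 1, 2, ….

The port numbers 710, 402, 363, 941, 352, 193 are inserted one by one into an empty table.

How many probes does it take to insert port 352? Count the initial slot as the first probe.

Insert 710: h=6, slot 6 empty → index 6.
Insert 402: h=6, h2=3, slot 6 occupied → index 9.
Insert 363: h=0, slot 0 empty → index 0.
Insert 941: h=6, h2=2, slot 6 occupied → index 8.
Insert 352: h=0, h2=3, slot 0 occupied → index 3.
Insert 193: h=6, h2=4, slot 6 occupied → index 10.
Table: [363, -, -, 352, -, -, 710, -, 941, 402, 193]

2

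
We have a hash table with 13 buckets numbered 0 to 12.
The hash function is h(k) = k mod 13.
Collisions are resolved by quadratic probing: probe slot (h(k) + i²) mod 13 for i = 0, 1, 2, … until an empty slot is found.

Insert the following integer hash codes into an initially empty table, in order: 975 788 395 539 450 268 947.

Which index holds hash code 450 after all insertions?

9

975 hashes to 0; slot 0 is free -> place at 0.
788 hashes to 8; slot 8 is free -> place at 8.
395 hashes to 5; slot 5 is free -> place at 5.
539 hashes to 6; slot 6 is free -> place at 6.
450 hashes to 8; 8 taken -> place at 9.
268 hashes to 8; 8,9 taken -> place at 12.
947 hashes to 11; slot 11 is free -> place at 11.
Table: [975, ., ., ., ., 395, 539, ., 788, 450, ., 947, 268]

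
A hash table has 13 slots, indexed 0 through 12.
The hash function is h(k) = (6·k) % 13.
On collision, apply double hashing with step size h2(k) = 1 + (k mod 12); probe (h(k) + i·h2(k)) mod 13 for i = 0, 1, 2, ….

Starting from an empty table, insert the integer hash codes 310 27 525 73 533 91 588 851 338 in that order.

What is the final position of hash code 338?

Insert 310: h=1, slot 1 empty → index 1.
Insert 27: h=6, slot 6 empty → index 6.
Insert 525: h=4, slot 4 empty → index 4.
Insert 73: h=9, slot 9 empty → index 9.
Insert 533: h=0, slot 0 empty → index 0.
Insert 91: h=0, h2=8, slot 0 occupied → index 8.
Insert 588: h=5, slot 5 empty → index 5.
Insert 851: h=10, slot 10 empty → index 10.
Insert 338: h=0, h2=3, slot 0 occupied → index 3.
Table: [533, 310, ., 338, 525, 588, 27, ., 91, 73, 851, ., .]

3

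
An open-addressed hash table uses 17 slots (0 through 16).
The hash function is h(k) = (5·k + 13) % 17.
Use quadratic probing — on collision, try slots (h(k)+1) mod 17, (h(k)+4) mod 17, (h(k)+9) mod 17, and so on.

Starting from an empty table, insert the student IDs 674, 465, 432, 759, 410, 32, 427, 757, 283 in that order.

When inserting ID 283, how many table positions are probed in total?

3

674 hashes to 0; slot 0 is free => place at 0.
465 hashes to 9; slot 9 is free => place at 9.
432 hashes to 14; slot 14 is free => place at 14.
759 hashes to 0; 0 taken => place at 1.
410 hashes to 6; slot 6 is free => place at 6.
32 hashes to 3; slot 3 is free => place at 3.
427 hashes to 6; 6 taken => place at 7.
757 hashes to 7; 7 taken => place at 8.
283 hashes to 0; 0,1 taken => place at 4.
Table: [674, 759, ∅, 32, 283, ∅, 410, 427, 757, 465, ∅, ∅, ∅, ∅, 432, ∅, ∅]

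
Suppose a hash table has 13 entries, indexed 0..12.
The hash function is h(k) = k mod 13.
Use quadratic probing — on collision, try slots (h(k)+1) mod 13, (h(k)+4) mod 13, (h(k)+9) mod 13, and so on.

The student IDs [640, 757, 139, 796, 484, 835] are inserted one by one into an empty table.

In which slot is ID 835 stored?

6

Insert 640: h=3, slot 3 empty => index 3.
Insert 757: h=3, slot 3 occupied => index 4.
Insert 139: h=9, slot 9 empty => index 9.
Insert 796: h=3, slots 3,4 occupied => index 7.
Insert 484: h=3, slots 3,4,7 occupied => index 12.
Insert 835: h=3, slots 3,4,7,12 occupied => index 6.
Table: [—, —, —, 640, 757, —, 835, 796, —, 139, —, —, 484]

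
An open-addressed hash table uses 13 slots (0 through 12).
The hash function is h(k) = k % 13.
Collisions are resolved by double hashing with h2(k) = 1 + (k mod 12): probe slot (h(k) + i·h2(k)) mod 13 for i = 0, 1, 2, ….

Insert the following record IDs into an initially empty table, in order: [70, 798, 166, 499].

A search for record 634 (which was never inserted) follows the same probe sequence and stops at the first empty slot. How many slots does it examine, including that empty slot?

2

70: h=5 → slot 5
798: h=5, h2=7, probe 5,12 → slot 12
166: h=10 → slot 10
499: h=5, h2=8, probe 5,0 → slot 0
Table: [499, ., ., ., ., 70, ., ., ., ., 166, ., 798]
Lookup 634: h=10, h2=11, probe 10,8 → slot 8 empty, not found.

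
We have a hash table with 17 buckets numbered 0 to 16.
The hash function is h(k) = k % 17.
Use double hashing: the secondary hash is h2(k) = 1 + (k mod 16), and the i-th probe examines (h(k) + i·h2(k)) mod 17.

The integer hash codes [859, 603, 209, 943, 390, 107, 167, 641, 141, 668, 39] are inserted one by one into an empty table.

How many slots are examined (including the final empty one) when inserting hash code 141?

2

859 hashes to 9; slot 9 is free → place at 9.
603 hashes to 8; slot 8 is free → place at 8.
209 hashes to 5; slot 5 is free → place at 5.
943 hashes to 8, h2=16; 8 taken → place at 7.
390 hashes to 16; slot 16 is free → place at 16.
107 hashes to 5, h2=12; 5 taken → place at 0.
167 hashes to 14; slot 14 is free → place at 14.
641 hashes to 12; slot 12 is free → place at 12.
141 hashes to 5, h2=14; 5 taken → place at 2.
668 hashes to 5, h2=13; 5 taken → place at 1.
39 hashes to 5, h2=8; 5 taken → place at 13.
Table: [107, 668, 141, ., ., 209, ., 943, 603, 859, ., ., 641, 39, 167, ., 390]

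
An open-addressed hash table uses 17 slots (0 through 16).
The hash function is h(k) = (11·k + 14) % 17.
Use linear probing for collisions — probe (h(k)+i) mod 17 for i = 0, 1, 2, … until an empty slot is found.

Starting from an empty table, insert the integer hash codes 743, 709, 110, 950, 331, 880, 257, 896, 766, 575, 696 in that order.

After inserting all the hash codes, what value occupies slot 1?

331

Insert 743: h=10, slot 10 empty => index 10.
Insert 709: h=10, slot 10 occupied => index 11.
Insert 110: h=0, slot 0 empty => index 0.
Insert 950: h=9, slot 9 empty => index 9.
Insert 331: h=0, slot 0 occupied => index 1.
Insert 880: h=4, slot 4 empty => index 4.
Insert 257: h=2, slot 2 empty => index 2.
Insert 896: h=10, slots 10,11 occupied => index 12.
Insert 766: h=8, slot 8 empty => index 8.
Insert 575: h=15, slot 15 empty => index 15.
Insert 696: h=3, slot 3 empty => index 3.
Table: [110, 331, 257, 696, 880, —, —, —, 766, 950, 743, 709, 896, —, —, 575, —]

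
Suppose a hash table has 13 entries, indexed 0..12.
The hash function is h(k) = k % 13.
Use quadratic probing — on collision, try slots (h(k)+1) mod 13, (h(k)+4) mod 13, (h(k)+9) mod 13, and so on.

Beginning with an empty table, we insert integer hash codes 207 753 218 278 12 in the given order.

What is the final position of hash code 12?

Insert 207: h=12, slot 12 empty -> index 12.
Insert 753: h=12, slot 12 occupied -> index 0.
Insert 218: h=10, slot 10 empty -> index 10.
Insert 278: h=5, slot 5 empty -> index 5.
Insert 12: h=12, slots 12,0 occupied -> index 3.
Table: [753, -, -, 12, -, 278, -, -, -, -, 218, -, 207]

3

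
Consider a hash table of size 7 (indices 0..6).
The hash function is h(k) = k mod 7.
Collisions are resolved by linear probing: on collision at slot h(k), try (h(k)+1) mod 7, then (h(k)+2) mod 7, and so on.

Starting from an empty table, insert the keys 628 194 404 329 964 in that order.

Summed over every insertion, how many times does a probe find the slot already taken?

8

628: h=5 -> slot 5
194: h=5, probe 5,6 -> slot 6
404: h=5, probe 5,6,0 -> slot 0
329: h=0, probe 0,1 -> slot 1
964: h=5, probe 5,6,0,1,2 -> slot 2
Table: [404, 329, 964, _, _, 628, 194]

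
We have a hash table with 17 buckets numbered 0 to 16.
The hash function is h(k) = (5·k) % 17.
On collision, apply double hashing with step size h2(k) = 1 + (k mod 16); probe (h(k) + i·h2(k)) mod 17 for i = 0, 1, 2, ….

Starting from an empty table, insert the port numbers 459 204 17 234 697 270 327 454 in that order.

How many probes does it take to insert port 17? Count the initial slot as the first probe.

Insert 459: h=0, slot 0 empty => index 0.
Insert 204: h=0, h2=13, slot 0 occupied => index 13.
Insert 17: h=0, h2=2, slot 0 occupied => index 2.
Insert 234: h=14, slot 14 empty => index 14.
Insert 697: h=0, h2=10, slot 0 occupied => index 10.
Insert 270: h=7, slot 7 empty => index 7.
Insert 327: h=3, slot 3 empty => index 3.
Insert 454: h=9, slot 9 empty => index 9.
Table: [459, -, 17, 327, -, -, -, 270, -, 454, 697, -, -, 204, 234, -, -]

2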